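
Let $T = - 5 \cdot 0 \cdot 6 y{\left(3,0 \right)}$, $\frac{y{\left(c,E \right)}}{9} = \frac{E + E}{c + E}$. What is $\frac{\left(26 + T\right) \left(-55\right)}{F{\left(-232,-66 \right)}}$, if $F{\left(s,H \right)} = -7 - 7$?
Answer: $\frac{715}{7} \approx 102.14$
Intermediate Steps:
$F{\left(s,H \right)} = -14$ ($F{\left(s,H \right)} = -7 - 7 = -14$)
$y{\left(c,E \right)} = \frac{18 E}{E + c}$ ($y{\left(c,E \right)} = 9 \frac{E + E}{c + E} = 9 \frac{2 E}{E + c} = \frac{18 E}{E + c}$)
$T = 0$ ($T = - 5 \cdot 0 \cdot 6 \cdot 18 \cdot 0 \frac{1}{0 + 3} = \left(-5\right) 0 \cdot 18 \cdot 0 \cdot \frac{1}{3} = 0 \cdot 18 \cdot 0 \cdot \frac{1}{3} = 0 \cdot 0 = 0$)
$\frac{\left(26 + T\right) \left(-55\right)}{F{\left(-232,-66 \right)}} = \frac{\left(26 + 0\right) \left(-55\right)}{-14} = 26 \left(-55\right) \left(- \frac{1}{14}\right) = \left(-1430\right) \left(- \frac{1}{14}\right) = \frac{715}{7}$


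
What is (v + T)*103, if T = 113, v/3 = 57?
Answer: 29252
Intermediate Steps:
v = 171 (v = 3*57 = 171)
(v + T)*103 = (171 + 113)*103 = 284*103 = 29252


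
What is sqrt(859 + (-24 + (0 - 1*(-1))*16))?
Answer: sqrt(851) ≈ 29.172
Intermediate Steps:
sqrt(859 + (-24 + (0 - 1*(-1))*16)) = sqrt(859 + (-24 + (0 + 1)*16)) = sqrt(859 + (-24 + 1*16)) = sqrt(859 + (-24 + 16)) = sqrt(859 - 8) = sqrt(851)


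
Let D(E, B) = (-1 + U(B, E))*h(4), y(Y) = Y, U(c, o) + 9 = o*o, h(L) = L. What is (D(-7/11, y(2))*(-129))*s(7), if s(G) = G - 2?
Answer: 2995380/121 ≈ 24755.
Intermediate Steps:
U(c, o) = -9 + o² (U(c, o) = -9 + o*o = -9 + o²)
s(G) = -2 + G
D(E, B) = -40 + 4*E² (D(E, B) = (-1 + (-9 + E²))*4 = (-10 + E²)*4 = -40 + 4*E²)
(D(-7/11, y(2))*(-129))*s(7) = ((-40 + 4*(-7/11)²)*(-129))*(-2 + 7) = ((-40 + 4*(-7*1/11)²)*(-129))*5 = ((-40 + 4*(-7/11)²)*(-129))*5 = ((-40 + 4*(49/121))*(-129))*5 = ((-40 + 196/121)*(-129))*5 = -4644/121*(-129)*5 = (599076/121)*5 = 2995380/121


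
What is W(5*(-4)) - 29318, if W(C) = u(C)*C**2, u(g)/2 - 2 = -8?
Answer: -34118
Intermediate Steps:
u(g) = -12 (u(g) = 4 + 2*(-8) = 4 - 16 = -12)
W(C) = -12*C**2
W(5*(-4)) - 29318 = -12*(5*(-4))**2 - 29318 = -12*(-20)**2 - 29318 = -12*400 - 29318 = -4800 - 29318 = -34118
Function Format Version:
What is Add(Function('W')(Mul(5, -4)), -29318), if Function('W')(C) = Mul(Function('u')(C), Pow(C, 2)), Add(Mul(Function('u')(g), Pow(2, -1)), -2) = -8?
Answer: -34118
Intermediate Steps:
Function('u')(g) = -12 (Function('u')(g) = Add(4, Mul(2, -8)) = Add(4, -16) = -12)
Function('W')(C) = Mul(-12, Pow(C, 2))
Add(Function('W')(Mul(5, -4)), -29318) = Add(Mul(-12, Pow(Mul(5, -4), 2)), -29318) = Add(Mul(-12, Pow(-20, 2)), -29318) = Add(Mul(-12, 400), -29318) = Add(-4800, -29318) = -34118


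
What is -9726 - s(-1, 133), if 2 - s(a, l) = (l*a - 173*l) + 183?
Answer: -32687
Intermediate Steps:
s(a, l) = -181 + 173*l - a*l (s(a, l) = 2 - ((l*a - 173*l) + 183) = 2 - ((a*l - 173*l) + 183) = 2 - ((-173*l + a*l) + 183) = 2 - (183 - 173*l + a*l) = 2 + (-183 + 173*l - a*l) = -181 + 173*l - a*l)
-9726 - s(-1, 133) = -9726 - (-181 + 173*133 - 1*(-1)*133) = -9726 - (-181 + 23009 + 133) = -9726 - 1*22961 = -9726 - 22961 = -32687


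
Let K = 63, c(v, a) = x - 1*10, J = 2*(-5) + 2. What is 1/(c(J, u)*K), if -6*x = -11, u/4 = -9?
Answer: -2/1029 ≈ -0.0019436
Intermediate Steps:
u = -36 (u = 4*(-9) = -36)
x = 11/6 (x = -⅙*(-11) = 11/6 ≈ 1.8333)
J = -8 (J = -10 + 2 = -8)
c(v, a) = -49/6 (c(v, a) = 11/6 - 1*10 = 11/6 - 10 = -49/6)
1/(c(J, u)*K) = 1/(-49/6*63) = 1/(-1029/2) = -2/1029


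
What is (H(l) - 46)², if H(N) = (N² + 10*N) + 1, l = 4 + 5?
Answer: 15876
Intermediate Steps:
l = 9
H(N) = 1 + N² + 10*N
(H(l) - 46)² = ((1 + 9² + 10*9) - 46)² = ((1 + 81 + 90) - 46)² = (172 - 46)² = 126² = 15876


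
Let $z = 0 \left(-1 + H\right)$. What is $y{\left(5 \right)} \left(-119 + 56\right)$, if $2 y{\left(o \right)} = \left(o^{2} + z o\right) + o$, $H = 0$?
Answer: $-945$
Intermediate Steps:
$z = 0$ ($z = 0 \left(-1 + 0\right) = 0 \left(-1\right) = 0$)
$y{\left(o \right)} = \frac{o}{2} + \frac{o^{2}}{2}$ ($y{\left(o \right)} = \frac{\left(o^{2} + 0 o\right) + o}{2} = \frac{\left(o^{2} + 0\right) + o}{2} = \frac{o^{2} + o}{2} = \frac{o + o^{2}}{2} = \frac{o}{2} + \frac{o^{2}}{2}$)
$y{\left(5 \right)} \left(-119 + 56\right) = \frac{1}{2} \cdot 5 \left(1 + 5\right) \left(-119 + 56\right) = \frac{1}{2} \cdot 5 \cdot 6 \left(-63\right) = 15 \left(-63\right) = -945$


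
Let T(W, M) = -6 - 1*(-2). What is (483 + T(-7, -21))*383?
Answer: 183457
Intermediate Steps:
T(W, M) = -4 (T(W, M) = -6 + 2 = -4)
(483 + T(-7, -21))*383 = (483 - 4)*383 = 479*383 = 183457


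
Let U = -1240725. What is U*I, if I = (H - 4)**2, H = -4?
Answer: -79406400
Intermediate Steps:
I = 64 (I = (-4 - 4)**2 = (-8)**2 = 64)
U*I = -1240725*64 = -79406400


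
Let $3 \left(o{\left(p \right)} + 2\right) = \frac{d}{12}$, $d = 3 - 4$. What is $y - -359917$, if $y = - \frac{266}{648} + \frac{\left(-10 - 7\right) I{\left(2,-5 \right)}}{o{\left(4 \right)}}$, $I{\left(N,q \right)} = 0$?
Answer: $\frac{116612975}{324} \approx 3.5992 \cdot 10^{5}$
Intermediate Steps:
$d = -1$ ($d = 3 - 4 = -1$)
$o{\left(p \right)} = - \frac{73}{36}$ ($o{\left(p \right)} = -2 + \frac{\left(-1\right) \frac{1}{12}}{3} = -2 + \frac{1}{3} \left(- \frac{1}{12}\right) = -2 - \frac{1}{36} = - \frac{73}{36}$)
$y = - \frac{133}{324}$ ($y = - \frac{266}{648} + \frac{\left(-10 - 7\right) 0}{- \frac{73}{36}} = \left(-266\right) \frac{1}{648} + \left(-17\right) 0 \left(- \frac{36}{73}\right) = - \frac{133}{324} + 0 \left(- \frac{36}{73}\right) = - \frac{133}{324} + 0 = - \frac{133}{324} \approx -0.41049$)
$y - -359917 = - \frac{133}{324} - -359917 = - \frac{133}{324} + 359917 = \frac{116612975}{324}$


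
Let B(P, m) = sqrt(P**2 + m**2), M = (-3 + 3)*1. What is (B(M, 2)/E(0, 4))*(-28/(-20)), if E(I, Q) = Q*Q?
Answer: 7/40 ≈ 0.17500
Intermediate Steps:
E(I, Q) = Q**2
M = 0 (M = 0*1 = 0)
(B(M, 2)/E(0, 4))*(-28/(-20)) = (sqrt(0**2 + 2**2)/(4**2))*(-28/(-20)) = (sqrt(0 + 4)/16)*(-28*(-1/20)) = (sqrt(4)*(1/16))*(7/5) = (2*(1/16))*(7/5) = (1/8)*(7/5) = 7/40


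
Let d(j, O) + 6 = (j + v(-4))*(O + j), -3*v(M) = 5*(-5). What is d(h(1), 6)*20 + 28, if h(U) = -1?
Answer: 1924/3 ≈ 641.33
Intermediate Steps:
v(M) = 25/3 (v(M) = -5*(-5)/3 = -1/3*(-25) = 25/3)
d(j, O) = -6 + (25/3 + j)*(O + j) (d(j, O) = -6 + (j + 25/3)*(O + j) = -6 + (25/3 + j)*(O + j))
d(h(1), 6)*20 + 28 = (-6 + (-1)**2 + (25/3)*6 + (25/3)*(-1) + 6*(-1))*20 + 28 = (-6 + 1 + 50 - 25/3 - 6)*20 + 28 = (92/3)*20 + 28 = 1840/3 + 28 = 1924/3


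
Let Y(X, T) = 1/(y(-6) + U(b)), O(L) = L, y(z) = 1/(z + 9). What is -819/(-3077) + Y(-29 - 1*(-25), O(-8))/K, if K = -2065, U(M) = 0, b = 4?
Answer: 1682004/6354005 ≈ 0.26472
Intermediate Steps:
y(z) = 1/(9 + z)
Y(X, T) = 3 (Y(X, T) = 1/(1/(9 - 6) + 0) = 1/(1/3 + 0) = 1/(1/3) = 3)
-819/(-3077) + Y(-29 - 1*(-25), O(-8))/K = -819/(-3077) + 3/(-2065) = -819*(-1/3077) + 3*(-1/2065) = 819/3077 - 3/2065 = 1682004/6354005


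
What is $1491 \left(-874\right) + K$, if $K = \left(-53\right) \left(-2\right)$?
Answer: $-1303028$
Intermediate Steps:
$K = 106$
$1491 \left(-874\right) + K = 1491 \left(-874\right) + 106 = -1303134 + 106 = -1303028$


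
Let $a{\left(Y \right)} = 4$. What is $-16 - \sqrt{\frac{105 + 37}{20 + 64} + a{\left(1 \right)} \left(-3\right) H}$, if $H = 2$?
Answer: $-16 - \frac{i \sqrt{39354}}{42} \approx -16.0 - 4.7233 i$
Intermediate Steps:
$-16 - \sqrt{\frac{105 + 37}{20 + 64} + a{\left(1 \right)} \left(-3\right) H} = -16 - \sqrt{\frac{105 + 37}{20 + 64} + 4 \left(-3\right) 2} = -16 - \sqrt{\frac{142}{84} - 24} = -16 - \sqrt{142 \cdot \frac{1}{84} - 24} = -16 - \sqrt{\frac{71}{42} - 24} = -16 - \sqrt{- \frac{937}{42}} = -16 - \frac{i \sqrt{39354}}{42}$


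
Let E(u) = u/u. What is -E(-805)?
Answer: -1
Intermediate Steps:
E(u) = 1
-E(-805) = -1*1 = -1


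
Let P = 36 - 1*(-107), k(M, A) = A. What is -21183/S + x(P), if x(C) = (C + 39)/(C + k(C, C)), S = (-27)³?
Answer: 123598/72171 ≈ 1.7126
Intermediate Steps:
S = -19683
P = 143 (P = 36 + 107 = 143)
x(C) = (39 + C)/(2*C) (x(C) = (C + 39)/(C + C) = (39 + C)/((2*C)) = (39 + C)*(1/(2*C)) = (39 + C)/(2*C))
-21183/S + x(P) = -21183/(-19683) + (½)*(39 + 143)/143 = -21183*(-1/19683) + (½)*(1/143)*182 = 7061/6561 + 7/11 = 123598/72171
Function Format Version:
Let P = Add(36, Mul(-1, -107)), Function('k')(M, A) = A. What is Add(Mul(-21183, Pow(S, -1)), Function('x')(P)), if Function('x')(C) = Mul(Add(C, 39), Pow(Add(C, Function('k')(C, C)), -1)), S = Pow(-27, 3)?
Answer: Rational(123598, 72171) ≈ 1.7126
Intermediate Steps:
S = -19683
P = 143 (P = Add(36, 107) = 143)
Function('x')(C) = Mul(Rational(1, 2), Pow(C, -1), Add(39, C)) (Function('x')(C) = Mul(Add(C, 39), Pow(Add(C, C), -1)) = Mul(Add(39, C), Pow(Mul(2, C), -1)) = Mul(Add(39, C), Mul(Rational(1, 2), Pow(C, -1))) = Mul(Rational(1, 2), Pow(C, -1), Add(39, C)))
Add(Mul(-21183, Pow(S, -1)), Function('x')(P)) = Add(Mul(-21183, Pow(-19683, -1)), Mul(Rational(1, 2), Pow(143, -1), Add(39, 143))) = Add(Mul(-21183, Rational(-1, 19683)), Mul(Rational(1, 2), Rational(1, 143), 182)) = Add(Rational(7061, 6561), Rational(7, 11)) = Rational(123598, 72171)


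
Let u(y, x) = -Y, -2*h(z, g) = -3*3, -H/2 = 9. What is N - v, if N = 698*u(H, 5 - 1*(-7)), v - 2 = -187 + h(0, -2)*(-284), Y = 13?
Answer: -7611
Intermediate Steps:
H = -18 (H = -2*9 = -18)
h(z, g) = 9/2 (h(z, g) = -(-3)*3/2 = -1/2*(-9) = 9/2)
u(y, x) = -13 (u(y, x) = -1*13 = -13)
v = -1463 (v = 2 + (-187 + (9/2)*(-284)) = 2 + (-187 - 1278) = 2 - 1465 = -1463)
N = -9074 (N = 698*(-13) = -9074)
N - v = -9074 - 1*(-1463) = -9074 + 1463 = -7611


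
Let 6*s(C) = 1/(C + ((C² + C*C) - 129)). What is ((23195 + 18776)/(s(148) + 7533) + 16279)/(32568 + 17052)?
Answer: 339557787437/1034651559012 ≈ 0.32819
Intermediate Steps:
s(C) = 1/(6*(-129 + C + 2*C²)) (s(C) = 1/(6*(C + ((C² + C*C) - 129))) = 1/(6*(C + ((C² + C²) - 129))) = 1/(6*(C + (2*C² - 129))) = 1/(6*(C + (-129 + 2*C²))) = 1/(6*(-129 + C + 2*C²)))
((23195 + 18776)/(s(148) + 7533) + 16279)/(32568 + 17052) = ((23195 + 18776)/(1/(6*(-129 + 148 + 2*148²)) + 7533) + 16279)/(32568 + 17052) = (41971/(1/(6*(-129 + 148 + 2*21904)) + 7533) + 16279)/49620 = (41971/(1/(6*(-129 + 148 + 43808)) + 7533) + 16279)*(1/49620) = (41971/((⅙)/43827 + 7533) + 16279)*(1/49620) = (41971/((⅙)*(1/43827) + 7533) + 16279)*(1/49620) = (41971/(1/262962 + 7533) + 16279)*(1/49620) = (41971/(1980892747/262962) + 16279)*(1/49620) = (41971*(262962/1980892747) + 16279)*(1/49620) = (580883058/104257513 + 16279)*(1/49620) = (1697788937185/104257513)*(1/49620) = 339557787437/1034651559012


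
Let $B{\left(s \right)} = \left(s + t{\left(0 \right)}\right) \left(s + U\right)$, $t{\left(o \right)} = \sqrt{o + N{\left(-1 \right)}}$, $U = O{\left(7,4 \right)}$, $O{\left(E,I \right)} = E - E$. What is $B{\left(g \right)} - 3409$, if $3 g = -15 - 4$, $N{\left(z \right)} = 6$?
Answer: $- \frac{30320}{9} - \frac{19 \sqrt{6}}{3} \approx -3384.4$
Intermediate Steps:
$g = - \frac{19}{3}$ ($g = \frac{-15 - 4}{3} = \frac{1}{3} \left(-19\right) = - \frac{19}{3} \approx -6.3333$)
$O{\left(E,I \right)} = 0$
$U = 0$
$t{\left(o \right)} = \sqrt{6 + o}$ ($t{\left(o \right)} = \sqrt{o + 6} = \sqrt{6 + o}$)
$B{\left(s \right)} = s \left(s + \sqrt{6}\right)$ ($B{\left(s \right)} = \left(s + \sqrt{6 + 0}\right) \left(s + 0\right) = \left(s + \sqrt{6}\right) s = s \left(s + \sqrt{6}\right)$)
$B{\left(g \right)} - 3409 = - \frac{19 \left(- \frac{19}{3} + \sqrt{6}\right)}{3} - 3409 = \left(\frac{361}{9} - \frac{19 \sqrt{6}}{3}\right) - 3409 = - \frac{30320}{9} - \frac{19 \sqrt{6}}{3}$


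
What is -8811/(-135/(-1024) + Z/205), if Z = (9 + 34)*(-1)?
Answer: 168145920/1487 ≈ 1.1308e+5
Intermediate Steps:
Z = -43 (Z = 43*(-1) = -43)
-8811/(-135/(-1024) + Z/205) = -8811/(-135/(-1024) - 43/205) = -8811/(-135*(-1/1024) - 43*1/205) = -8811/(135/1024 - 43/205) = -8811/(-16357/209920) = -8811*(-209920/16357) = 168145920/1487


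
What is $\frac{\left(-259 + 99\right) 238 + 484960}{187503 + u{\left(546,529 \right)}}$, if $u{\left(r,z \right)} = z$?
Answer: $\frac{13965}{5876} \approx 2.3766$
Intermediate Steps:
$\frac{\left(-259 + 99\right) 238 + 484960}{187503 + u{\left(546,529 \right)}} = \frac{\left(-259 + 99\right) 238 + 484960}{187503 + 529} = \frac{\left(-160\right) 238 + 484960}{188032} = \left(-38080 + 484960\right) \frac{1}{188032} = 446880 \cdot \frac{1}{188032} = \frac{13965}{5876}$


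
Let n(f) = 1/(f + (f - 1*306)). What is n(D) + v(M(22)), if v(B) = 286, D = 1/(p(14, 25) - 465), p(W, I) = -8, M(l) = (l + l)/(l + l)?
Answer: 41395167/144740 ≈ 286.00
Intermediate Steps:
M(l) = 1 (M(l) = (2*l)/((2*l)) = (2*l)*(1/(2*l)) = 1)
D = -1/473 (D = 1/(-8 - 465) = 1/(-473) = -1/473 ≈ -0.0021142)
n(f) = 1/(-306 + 2*f) (n(f) = 1/(f + (f - 306)) = 1/(f + (-306 + f)) = 1/(-306 + 2*f))
n(D) + v(M(22)) = 1/(2*(-153 - 1/473)) + 286 = 1/(2*(-72370/473)) + 286 = (½)*(-473/72370) + 286 = -473/144740 + 286 = 41395167/144740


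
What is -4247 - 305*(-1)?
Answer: -3942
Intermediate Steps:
-4247 - 305*(-1) = -4247 + 305 = -3942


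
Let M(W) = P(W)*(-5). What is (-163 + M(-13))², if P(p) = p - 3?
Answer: 6889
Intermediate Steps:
P(p) = -3 + p
M(W) = 15 - 5*W (M(W) = (-3 + W)*(-5) = 15 - 5*W)
(-163 + M(-13))² = (-163 + (15 - 5*(-13)))² = (-163 + (15 + 65))² = (-163 + 80)² = (-83)² = 6889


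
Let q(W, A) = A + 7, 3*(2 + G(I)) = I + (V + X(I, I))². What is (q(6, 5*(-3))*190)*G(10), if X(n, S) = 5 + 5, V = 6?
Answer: -395200/3 ≈ -1.3173e+5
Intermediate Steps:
X(n, S) = 10
G(I) = 250/3 + I/3 (G(I) = -2 + (I + (6 + 10)²)/3 = -2 + (I + 16²)/3 = -2 + (I + 256)/3 = -2 + (256 + I)/3 = -2 + (256/3 + I/3) = 250/3 + I/3)
q(W, A) = 7 + A
(q(6, 5*(-3))*190)*G(10) = ((7 + 5*(-3))*190)*(250/3 + (⅓)*10) = ((7 - 15)*190)*(250/3 + 10/3) = -8*190*(260/3) = -1520*260/3 = -395200/3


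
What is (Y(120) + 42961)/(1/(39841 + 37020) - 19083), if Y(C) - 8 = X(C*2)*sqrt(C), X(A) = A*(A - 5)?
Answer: -3302640309/1466738462 - 4334960400*sqrt(30)/733369231 ≈ -34.628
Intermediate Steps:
X(A) = A*(-5 + A)
Y(C) = 8 + 2*C**(3/2)*(-5 + 2*C) (Y(C) = 8 + ((C*2)*(-5 + C*2))*sqrt(C) = 8 + ((2*C)*(-5 + 2*C))*sqrt(C) = 8 + (2*C*(-5 + 2*C))*sqrt(C) = 8 + 2*C**(3/2)*(-5 + 2*C))
(Y(120) + 42961)/(1/(39841 + 37020) - 19083) = ((8 + 2*120**(3/2)*(-5 + 2*120)) + 42961)/(1/(39841 + 37020) - 19083) = ((8 + 2*(240*sqrt(30))*(-5 + 240)) + 42961)/(1/76861 - 19083) = ((8 + 2*(240*sqrt(30))*235) + 42961)/(1/76861 - 19083) = ((8 + 112800*sqrt(30)) + 42961)/(-1466738462/76861) = (42969 + 112800*sqrt(30))*(-76861/1466738462) = -3302640309/1466738462 - 4334960400*sqrt(30)/733369231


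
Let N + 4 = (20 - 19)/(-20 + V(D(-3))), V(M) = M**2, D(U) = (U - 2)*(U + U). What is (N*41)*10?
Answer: -144279/88 ≈ -1639.5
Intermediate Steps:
D(U) = 2*U*(-2 + U) (D(U) = (-2 + U)*(2*U) = 2*U*(-2 + U))
N = -3519/880 (N = -4 + (20 - 19)/(-20 + (2*(-3)*(-2 - 3))**2) = -4 + 1/(-20 + (2*(-3)*(-5))**2) = -4 + 1/(-20 + 30**2) = -4 + 1/(-20 + 900) = -4 + 1/880 = -3519/880 ≈ -3.9989)
(N*41)*10 = -3519/880*41*10 = -144279/880*10 = -144279/88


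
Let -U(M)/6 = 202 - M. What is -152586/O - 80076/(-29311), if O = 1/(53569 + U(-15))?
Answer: -233761452393606/29311 ≈ -7.9752e+9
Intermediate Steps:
U(M) = -1212 + 6*M (U(M) = -6*(202 - M) = -1212 + 6*M)
O = 1/52267 (O = 1/(53569 + (-1212 + 6*(-15))) = 1/(53569 + (-1212 - 90)) = 1/(53569 - 1302) = 1/52267 ≈ 1.9133e-5)
-152586/O - 80076/(-29311) = -152586/1/52267 - 80076/(-29311) = -152586*52267 - 80076*(-1/29311) = -7975212462 + 80076/29311 = -233761452393606/29311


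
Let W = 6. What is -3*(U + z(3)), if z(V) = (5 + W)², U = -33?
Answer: -264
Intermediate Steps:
z(V) = 121 (z(V) = (5 + 6)² = 11² = 121)
-3*(U + z(3)) = -3*(-33 + 121) = -3*88 = -264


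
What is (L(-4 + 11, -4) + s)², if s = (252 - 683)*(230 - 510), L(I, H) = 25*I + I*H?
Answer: 14599163929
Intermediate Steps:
L(I, H) = 25*I + H*I
s = 120680 (s = -431*(-280) = 120680)
(L(-4 + 11, -4) + s)² = ((-4 + 11)*(25 - 4) + 120680)² = (7*21 + 120680)² = (147 + 120680)² = 120827² = 14599163929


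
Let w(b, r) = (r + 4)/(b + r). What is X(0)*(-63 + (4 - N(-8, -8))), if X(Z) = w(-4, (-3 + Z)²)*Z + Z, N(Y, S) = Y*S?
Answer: 0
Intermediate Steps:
N(Y, S) = S*Y
w(b, r) = (4 + r)/(b + r)
X(Z) = Z + Z*(4 + (-3 + Z)²)/(-4 + (-3 + Z)²) (X(Z) = ((4 + (-3 + Z)²)/(-4 + (-3 + Z)²))*Z + Z = Z*(4 + (-3 + Z)²)/(-4 + (-3 + Z)²) + Z = Z + Z*(4 + (-3 + Z)²)/(-4 + (-3 + Z)²))
X(0)*(-63 + (4 - N(-8, -8))) = (2*0*(-3 + 0)²/(-4 + (-3 + 0)²))*(-63 + (4 - (-8)*(-8))) = (2*0*(-3)²/(-4 + (-3)²))*(-63 + (4 - 1*64)) = (2*0*9/(-4 + 9))*(-63 + (4 - 64)) = (2*0*9/5)*(-63 - 60) = (2*0*(⅕)*9)*(-123) = 0*(-123) = 0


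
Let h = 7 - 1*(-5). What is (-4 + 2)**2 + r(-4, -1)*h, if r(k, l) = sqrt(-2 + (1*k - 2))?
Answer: 4 + 24*I*sqrt(2) ≈ 4.0 + 33.941*I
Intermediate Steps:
r(k, l) = sqrt(-4 + k) (r(k, l) = sqrt(-2 + (k - 2)) = sqrt(-2 + (-2 + k)) = sqrt(-4 + k))
h = 12 (h = 7 + 5 = 12)
(-4 + 2)**2 + r(-4, -1)*h = (-4 + 2)**2 + sqrt(-4 - 4)*12 = (-2)**2 + sqrt(-8)*12 = 4 + (2*I*sqrt(2))*12 = 4 + 24*I*sqrt(2)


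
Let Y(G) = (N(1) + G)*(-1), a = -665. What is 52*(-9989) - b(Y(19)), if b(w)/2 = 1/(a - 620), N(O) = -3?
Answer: -667464978/1285 ≈ -5.1943e+5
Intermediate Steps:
Y(G) = 3 - G (Y(G) = (-3 + G)*(-1) = 3 - G)
b(w) = -2/1285 (b(w) = 2/(-665 - 620) = 2/(-1285) = 2*(-1/1285) = -2/1285)
52*(-9989) - b(Y(19)) = 52*(-9989) - 1*(-2/1285) = -519428 + 2/1285 = -667464978/1285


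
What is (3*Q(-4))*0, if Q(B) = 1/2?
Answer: 0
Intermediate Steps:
Q(B) = ½ (Q(B) = 1*(½) = ½)
(3*Q(-4))*0 = (3*(½))*0 = (3/2)*0 = 0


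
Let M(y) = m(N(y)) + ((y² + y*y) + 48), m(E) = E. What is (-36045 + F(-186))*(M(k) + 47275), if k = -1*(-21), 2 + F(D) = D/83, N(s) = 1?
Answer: -144236545922/83 ≈ -1.7378e+9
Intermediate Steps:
F(D) = -2 + D/83
k = 21
M(y) = 49 + 2*y² (M(y) = 1 + ((y² + y*y) + 48) = 1 + ((y² + y²) + 48) = 1 + (2*y² + 48) = 1 + (48 + 2*y²) = 49 + 2*y²)
(-36045 + F(-186))*(M(k) + 47275) = (-36045 + (-2 + (1/83)*(-186)))*((49 + 2*21²) + 47275) = (-36045 + (-2 - 186/83))*((49 + 2*441) + 47275) = (-36045 - 352/83)*((49 + 882) + 47275) = -2992087*(931 + 47275)/83 = -2992087/83*48206 = -144236545922/83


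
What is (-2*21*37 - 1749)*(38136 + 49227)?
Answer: -288559989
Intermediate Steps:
(-2*21*37 - 1749)*(38136 + 49227) = (-42*37 - 1749)*87363 = (-1554 - 1749)*87363 = -3303*87363 = -288559989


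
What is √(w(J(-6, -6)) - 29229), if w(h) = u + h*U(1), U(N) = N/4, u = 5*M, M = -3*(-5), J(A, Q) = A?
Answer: 3*I*√12958/2 ≈ 170.75*I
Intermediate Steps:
M = 15
u = 75 (u = 5*15 = 75)
U(N) = N/4 (U(N) = N*(¼) = N/4)
w(h) = 75 + h/4 (w(h) = 75 + h*((¼)*1) = 75 + h*(¼) = 75 + h/4)
√(w(J(-6, -6)) - 29229) = √((75 + (¼)*(-6)) - 29229) = √((75 - 3/2) - 29229) = √(147/2 - 29229) = √(-58311/2) = 3*I*√12958/2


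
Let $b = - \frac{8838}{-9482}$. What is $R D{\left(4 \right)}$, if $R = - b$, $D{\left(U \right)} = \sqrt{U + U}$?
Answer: $- \frac{8838 \sqrt{2}}{4741} \approx -2.6363$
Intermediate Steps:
$b = \frac{4419}{4741}$ ($b = \left(-8838\right) \left(- \frac{1}{9482}\right) = \frac{4419}{4741} \approx 0.93208$)
$D{\left(U \right)} = \sqrt{2} \sqrt{U}$ ($D{\left(U \right)} = \sqrt{2 U} = \sqrt{2} \sqrt{U}$)
$R = - \frac{4419}{4741}$ ($R = \left(-1\right) \frac{4419}{4741} = - \frac{4419}{4741} \approx -0.93208$)
$R D{\left(4 \right)} = - \frac{4419 \sqrt{2} \sqrt{4}}{4741} = - \frac{4419 \sqrt{2} \cdot 2}{4741} = - \frac{4419 \cdot 2 \sqrt{2}}{4741} = - \frac{8838 \sqrt{2}}{4741}$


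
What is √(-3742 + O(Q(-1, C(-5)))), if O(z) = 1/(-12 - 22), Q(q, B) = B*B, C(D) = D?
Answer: I*√4325786/34 ≈ 61.172*I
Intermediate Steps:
Q(q, B) = B²
O(z) = -1/34 (O(z) = 1/(-34) = -1/34)
√(-3742 + O(Q(-1, C(-5)))) = √(-3742 - 1/34) = √(-127229/34) = I*√4325786/34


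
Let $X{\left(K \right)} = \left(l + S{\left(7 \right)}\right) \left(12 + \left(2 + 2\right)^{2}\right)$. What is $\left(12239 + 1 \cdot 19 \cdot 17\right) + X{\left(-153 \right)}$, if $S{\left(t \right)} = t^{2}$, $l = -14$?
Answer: $13542$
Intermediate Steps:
$X{\left(K \right)} = 980$ ($X{\left(K \right)} = \left(-14 + 7^{2}\right) \left(12 + \left(2 + 2\right)^{2}\right) = \left(-14 + 49\right) \left(12 + 4^{2}\right) = 35 \left(12 + 16\right) = 35 \cdot 28 = 980$)
$\left(12239 + 1 \cdot 19 \cdot 17\right) + X{\left(-153 \right)} = \left(12239 + 1 \cdot 19 \cdot 17\right) + 980 = \left(12239 + 19 \cdot 17\right) + 980 = \left(12239 + 323\right) + 980 = 12562 + 980 = 13542$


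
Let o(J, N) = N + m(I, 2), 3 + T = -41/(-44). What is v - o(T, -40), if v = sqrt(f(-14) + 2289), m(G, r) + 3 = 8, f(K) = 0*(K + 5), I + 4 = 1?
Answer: 35 + sqrt(2289) ≈ 82.844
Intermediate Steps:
I = -3 (I = -4 + 1 = -3)
f(K) = 0 (f(K) = 0*(5 + K) = 0)
m(G, r) = 5 (m(G, r) = -3 + 8 = 5)
v = sqrt(2289) (v = sqrt(0 + 2289) = sqrt(2289) ≈ 47.844)
T = -91/44 (T = -3 - 41/(-44) = -3 - 41*(-1/44) = -3 + 41/44 = -91/44 ≈ -2.0682)
o(J, N) = 5 + N (o(J, N) = N + 5 = 5 + N)
v - o(T, -40) = sqrt(2289) - (5 - 40) = sqrt(2289) - 1*(-35) = sqrt(2289) + 35 = 35 + sqrt(2289)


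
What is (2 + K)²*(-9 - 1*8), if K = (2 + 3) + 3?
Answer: -1700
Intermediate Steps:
K = 8 (K = 5 + 3 = 8)
(2 + K)²*(-9 - 1*8) = (2 + 8)²*(-9 - 1*8) = 10²*(-9 - 8) = 100*(-17) = -1700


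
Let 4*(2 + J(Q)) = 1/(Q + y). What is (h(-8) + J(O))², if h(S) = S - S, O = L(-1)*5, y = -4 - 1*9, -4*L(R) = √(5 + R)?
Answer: 15625/3844 ≈ 4.0648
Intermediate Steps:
L(R) = -√(5 + R)/4
y = -13 (y = -4 - 9 = -13)
O = -5/2 (O = -√(5 - 1)/4*5 = -√4/4*5 = -¼*2*5 = -½*5 = -5/2 ≈ -2.5000)
J(Q) = -2 + 1/(4*(-13 + Q)) (J(Q) = -2 + 1/(4*(Q - 13)) = -2 + 1/(4*(-13 + Q)))
h(S) = 0
(h(-8) + J(O))² = (0 + (105 - 8*(-5/2))/(4*(-13 - 5/2)))² = (0 + (105 + 20)/(4*(-31/2)))² = (0 + (¼)*(-2/31)*125)² = (0 - 125/62)² = (-125/62)² = 15625/3844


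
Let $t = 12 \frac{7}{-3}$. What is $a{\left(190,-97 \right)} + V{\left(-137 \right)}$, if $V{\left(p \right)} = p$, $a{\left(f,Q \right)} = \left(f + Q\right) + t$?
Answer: $-72$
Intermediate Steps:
$t = -28$ ($t = 12 \cdot 7 \left(- \frac{1}{3}\right) = 12 \left(- \frac{7}{3}\right) = -28$)
$a{\left(f,Q \right)} = -28 + Q + f$ ($a{\left(f,Q \right)} = \left(f + Q\right) - 28 = \left(Q + f\right) - 28 = -28 + Q + f$)
$a{\left(190,-97 \right)} + V{\left(-137 \right)} = \left(-28 - 97 + 190\right) - 137 = 65 - 137 = -72$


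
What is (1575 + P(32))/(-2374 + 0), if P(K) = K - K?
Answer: -1575/2374 ≈ -0.66344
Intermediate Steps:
P(K) = 0
(1575 + P(32))/(-2374 + 0) = (1575 + 0)/(-2374 + 0) = 1575/(-2374) = 1575*(-1/2374) = -1575/2374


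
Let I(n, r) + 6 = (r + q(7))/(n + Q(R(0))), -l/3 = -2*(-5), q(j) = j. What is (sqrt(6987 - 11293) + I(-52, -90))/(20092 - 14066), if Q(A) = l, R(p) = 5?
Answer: -409/494132 + I*sqrt(4306)/6026 ≈ -0.00082771 + 0.01089*I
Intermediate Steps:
l = -30 (l = -(-6)*(-5) = -3*10 = -30)
Q(A) = -30
I(n, r) = -6 + (7 + r)/(-30 + n) (I(n, r) = -6 + (r + 7)/(n - 30) = -6 + (7 + r)/(-30 + n))
(sqrt(6987 - 11293) + I(-52, -90))/(20092 - 14066) = (sqrt(6987 - 11293) + (187 - 90 - 6*(-52))/(-30 - 52))/(20092 - 14066) = (sqrt(-4306) + (187 - 90 + 312)/(-82))/6026 = (I*sqrt(4306) - 1/82*409)*(1/6026) = (I*sqrt(4306) - 409/82)*(1/6026) = (-409/82 + I*sqrt(4306))*(1/6026) = -409/494132 + I*sqrt(4306)/6026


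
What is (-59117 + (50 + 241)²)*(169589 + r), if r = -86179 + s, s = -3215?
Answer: 2050104980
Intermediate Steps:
r = -89394 (r = -86179 - 3215 = -89394)
(-59117 + (50 + 241)²)*(169589 + r) = (-59117 + (50 + 241)²)*(169589 - 89394) = (-59117 + 291²)*80195 = (-59117 + 84681)*80195 = 25564*80195 = 2050104980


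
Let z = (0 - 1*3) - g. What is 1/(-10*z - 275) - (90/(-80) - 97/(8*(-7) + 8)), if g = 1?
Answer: -10153/11280 ≈ -0.90009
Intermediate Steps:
z = -4 (z = (0 - 1*3) - 1*1 = (0 - 3) - 1 = -3 - 1 = -4)
1/(-10*z - 275) - (90/(-80) - 97/(8*(-7) + 8)) = 1/(-10*(-4) - 275) - (90/(-80) - 97/(8*(-7) + 8)) = 1/(40 - 275) - (90*(-1/80) - 97/(-56 + 8)) = 1/(-235) - (-9/8 - 97/(-48)) = -1/235 - (-9/8 - 97*(-1/48)) = -1/235 - (-9/8 + 97/48) = -1/235 - 1*43/48 = -1/235 - 43/48 = -10153/11280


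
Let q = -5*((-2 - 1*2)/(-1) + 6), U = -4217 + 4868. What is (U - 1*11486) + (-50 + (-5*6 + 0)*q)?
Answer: -9385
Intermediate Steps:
U = 651
q = -50 (q = -5*((-2 - 2)*(-1) + 6) = -5*(-4*(-1) + 6) = -5*(4 + 6) = -5*10 = -50)
(U - 1*11486) + (-50 + (-5*6 + 0)*q) = (651 - 1*11486) + (-50 + (-5*6 + 0)*(-50)) = (651 - 11486) + (-50 + (-30 + 0)*(-50)) = -10835 + (-50 - 30*(-50)) = -10835 + (-50 + 1500) = -10835 + 1450 = -9385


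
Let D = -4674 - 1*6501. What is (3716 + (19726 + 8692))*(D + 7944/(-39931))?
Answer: -14339375548446/39931 ≈ -3.5910e+8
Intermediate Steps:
D = -11175 (D = -4674 - 6501 = -11175)
(3716 + (19726 + 8692))*(D + 7944/(-39931)) = (3716 + (19726 + 8692))*(-11175 + 7944/(-39931)) = (3716 + 28418)*(-11175 + 7944*(-1/39931)) = 32134*(-11175 - 7944/39931) = 32134*(-446236869/39931) = -14339375548446/39931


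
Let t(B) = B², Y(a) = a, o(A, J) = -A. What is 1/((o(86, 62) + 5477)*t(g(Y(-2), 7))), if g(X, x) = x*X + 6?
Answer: 1/345024 ≈ 2.8983e-6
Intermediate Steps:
g(X, x) = 6 + X*x (g(X, x) = X*x + 6 = 6 + X*x)
1/((o(86, 62) + 5477)*t(g(Y(-2), 7))) = 1/((-1*86 + 5477)*((6 - 2*7)²)) = 1/((-86 + 5477)*((6 - 14)²)) = 1/(5391*((-8)²)) = (1/5391)/64 = (1/5391)*(1/64) = 1/345024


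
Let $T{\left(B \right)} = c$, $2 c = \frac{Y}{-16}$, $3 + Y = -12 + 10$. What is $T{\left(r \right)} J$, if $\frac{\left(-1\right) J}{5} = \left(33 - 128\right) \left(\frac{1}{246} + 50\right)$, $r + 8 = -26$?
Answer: $\frac{29214875}{7872} \approx 3711.2$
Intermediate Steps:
$r = -34$ ($r = -8 - 26 = -34$)
$J = \frac{5842975}{246}$ ($J = - 5 \left(33 - 128\right) \left(\frac{1}{246} + 50\right) = - 5 \left(- 95 \left(\frac{1}{246} + 50\right)\right) = - 5 \left(\left(-95\right) \frac{12301}{246}\right) = \left(-5\right) \left(- \frac{1168595}{246}\right) = \frac{5842975}{246} \approx 23752.0$)
$Y = -5$ ($Y = -3 + \left(-12 + 10\right) = -3 - 2 = -5$)
$c = \frac{5}{32}$ ($c = \frac{\left(-5\right) \frac{1}{-16}}{2} = \frac{\left(-5\right) \left(- \frac{1}{16}\right)}{2} = \frac{1}{2} \cdot \frac{5}{16} = \frac{5}{32} \approx 0.15625$)
$T{\left(B \right)} = \frac{5}{32}$
$T{\left(r \right)} J = \frac{5}{32} \cdot \frac{5842975}{246} = \frac{29214875}{7872}$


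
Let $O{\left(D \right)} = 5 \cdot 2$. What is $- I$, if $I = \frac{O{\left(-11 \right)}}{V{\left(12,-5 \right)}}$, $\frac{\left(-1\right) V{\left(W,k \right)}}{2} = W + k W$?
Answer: $- \frac{5}{48} \approx -0.10417$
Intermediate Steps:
$O{\left(D \right)} = 10$
$V{\left(W,k \right)} = - 2 W - 2 W k$ ($V{\left(W,k \right)} = - 2 \left(W + k W\right) = - 2 \left(W + W k\right) = - 2 W - 2 W k$)
$I = \frac{5}{48}$ ($I = \frac{10}{\left(-2\right) 12 \left(1 - 5\right)} = \frac{10}{\left(-2\right) 12 \left(-4\right)} = \frac{10}{96} = 10 \cdot \frac{1}{96} = \frac{5}{48} \approx 0.10417$)
$- I = \left(-1\right) \frac{5}{48} = - \frac{5}{48}$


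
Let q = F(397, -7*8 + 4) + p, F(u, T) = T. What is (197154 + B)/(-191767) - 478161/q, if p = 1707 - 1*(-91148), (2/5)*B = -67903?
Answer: -188475955753/35593105802 ≈ -5.2953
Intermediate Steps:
B = -339515/2 (B = (5/2)*(-67903) = -339515/2 ≈ -1.6976e+5)
p = 92855 (p = 1707 + 91148 = 92855)
q = 92803 (q = (-7*8 + 4) + 92855 = (-56 + 4) + 92855 = -52 + 92855 = 92803)
(197154 + B)/(-191767) - 478161/q = (197154 - 339515/2)/(-191767) - 478161/92803 = (54793/2)*(-1/191767) - 478161*1/92803 = -54793/383534 - 478161/92803 = -188475955753/35593105802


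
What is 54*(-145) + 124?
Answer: -7706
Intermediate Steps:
54*(-145) + 124 = -7830 + 124 = -7706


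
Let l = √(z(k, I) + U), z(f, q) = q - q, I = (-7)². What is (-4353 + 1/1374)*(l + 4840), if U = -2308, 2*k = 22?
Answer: -14474070820/687 - 5981021*I*√577/687 ≈ -2.1069e+7 - 2.0913e+5*I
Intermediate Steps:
k = 11 (k = (½)*22 = 11)
I = 49
z(f, q) = 0
l = 2*I*√577 (l = √(0 - 2308) = √(-2308) = 2*I*√577 ≈ 48.042*I)
(-4353 + 1/1374)*(l + 4840) = (-4353 + 1/1374)*(2*I*√577 + 4840) = (-4353 + 1/1374)*(4840 + 2*I*√577) = -5981021*(4840 + 2*I*√577)/1374 = -14474070820/687 - 5981021*I*√577/687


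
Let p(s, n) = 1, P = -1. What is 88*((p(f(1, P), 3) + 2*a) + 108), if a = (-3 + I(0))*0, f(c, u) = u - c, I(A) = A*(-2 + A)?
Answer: 9592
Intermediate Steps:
a = 0 (a = (-3 + 0*(-2 + 0))*0 = (-3 + 0*(-2))*0 = (-3 + 0)*0 = -3*0 = 0)
88*((p(f(1, P), 3) + 2*a) + 108) = 88*((1 + 2*0) + 108) = 88*((1 + 0) + 108) = 88*(1 + 108) = 88*109 = 9592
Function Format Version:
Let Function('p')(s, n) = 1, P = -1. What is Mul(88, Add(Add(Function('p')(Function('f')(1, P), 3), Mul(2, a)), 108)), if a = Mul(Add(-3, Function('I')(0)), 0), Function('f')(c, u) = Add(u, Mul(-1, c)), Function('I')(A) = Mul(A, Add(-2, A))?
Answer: 9592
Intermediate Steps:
a = 0 (a = Mul(Add(-3, Mul(0, Add(-2, 0))), 0) = Mul(Add(-3, Mul(0, -2)), 0) = Mul(Add(-3, 0), 0) = Mul(-3, 0) = 0)
Mul(88, Add(Add(Function('p')(Function('f')(1, P), 3), Mul(2, a)), 108)) = Mul(88, Add(Add(1, Mul(2, 0)), 108)) = Mul(88, Add(Add(1, 0), 108)) = Mul(88, Add(1, 108)) = Mul(88, 109) = 9592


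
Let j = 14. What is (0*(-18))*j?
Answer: 0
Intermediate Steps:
(0*(-18))*j = (0*(-18))*14 = 0*14 = 0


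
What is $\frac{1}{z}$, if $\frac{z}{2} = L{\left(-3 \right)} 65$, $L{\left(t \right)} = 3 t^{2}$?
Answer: $\frac{1}{3510} \approx 0.0002849$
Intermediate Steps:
$z = 3510$ ($z = 2 \cdot 3 \left(-3\right)^{2} \cdot 65 = 2 \cdot 3 \cdot 9 \cdot 65 = 2 \cdot 27 \cdot 65 = 2 \cdot 1755 = 3510$)
$\frac{1}{z} = \frac{1}{3510}$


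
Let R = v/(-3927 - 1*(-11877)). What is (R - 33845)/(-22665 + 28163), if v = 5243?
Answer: -269062507/43709100 ≈ -6.1558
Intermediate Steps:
R = 5243/7950 (R = 5243/(-3927 - 1*(-11877)) = 5243/(-3927 + 11877) = 5243/7950 ≈ 0.65950)
(R - 33845)/(-22665 + 28163) = (5243/7950 - 33845)/(-22665 + 28163) = -269062507/7950/5498 = -269062507/7950*1/5498 = -269062507/43709100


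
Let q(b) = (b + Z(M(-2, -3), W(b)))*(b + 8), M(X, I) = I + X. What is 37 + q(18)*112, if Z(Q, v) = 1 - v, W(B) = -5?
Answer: 69925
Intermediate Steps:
q(b) = (6 + b)*(8 + b) (q(b) = (b + (1 - 1*(-5)))*(b + 8) = (b + (1 + 5))*(8 + b) = (b + 6)*(8 + b) = (6 + b)*(8 + b))
37 + q(18)*112 = 37 + (48 + 18² + 14*18)*112 = 37 + (48 + 324 + 252)*112 = 37 + 624*112 = 37 + 69888 = 69925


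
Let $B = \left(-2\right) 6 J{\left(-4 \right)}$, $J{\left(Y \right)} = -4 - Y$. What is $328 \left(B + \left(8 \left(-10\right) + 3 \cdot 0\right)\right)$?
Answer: $-26240$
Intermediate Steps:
$B = 0$ ($B = \left(-2\right) 6 \left(-4 - -4\right) = - 12 \left(-4 + 4\right) = \left(-12\right) 0 = 0$)
$328 \left(B + \left(8 \left(-10\right) + 3 \cdot 0\right)\right) = 328 \left(0 + \left(8 \left(-10\right) + 3 \cdot 0\right)\right) = 328 \left(0 + \left(-80 + 0\right)\right) = 328 \left(0 - 80\right) = 328 \left(-80\right) = -26240$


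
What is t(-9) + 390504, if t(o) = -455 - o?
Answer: 390058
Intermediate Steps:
t(-9) + 390504 = (-455 - 1*(-9)) + 390504 = (-455 + 9) + 390504 = -446 + 390504 = 390058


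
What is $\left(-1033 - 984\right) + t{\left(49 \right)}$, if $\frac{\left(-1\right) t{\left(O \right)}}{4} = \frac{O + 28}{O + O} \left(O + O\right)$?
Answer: $-2325$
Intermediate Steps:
$t{\left(O \right)} = -112 - 4 O$ ($t{\left(O \right)} = - 4 \frac{O + 28}{O + O} \left(O + O\right) = - 4 \frac{28 + O}{2 O} 2 O = - 4 \left(28 + O\right) = -112 - 4 O$)
$\left(-1033 - 984\right) + t{\left(49 \right)} = \left(-1033 - 984\right) - 308 = -2017 - 308 = -2325$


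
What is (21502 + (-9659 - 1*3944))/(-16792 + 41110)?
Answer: 2633/8106 ≈ 0.32482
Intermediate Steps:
(21502 + (-9659 - 1*3944))/(-16792 + 41110) = (21502 + (-9659 - 3944))/24318 = (21502 - 13603)*(1/24318) = 7899*(1/24318) = 2633/8106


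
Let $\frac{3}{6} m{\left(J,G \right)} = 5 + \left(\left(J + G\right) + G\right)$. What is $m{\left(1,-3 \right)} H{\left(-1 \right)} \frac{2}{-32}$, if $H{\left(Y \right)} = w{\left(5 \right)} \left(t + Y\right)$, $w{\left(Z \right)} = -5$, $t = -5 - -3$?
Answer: $0$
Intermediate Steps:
$t = -2$ ($t = -5 + 3 = -2$)
$m{\left(J,G \right)} = 10 + 2 J + 4 G$ ($m{\left(J,G \right)} = 2 \left(5 + \left(\left(J + G\right) + G\right)\right) = 2 \left(5 + \left(\left(G + J\right) + G\right)\right) = 2 \left(5 + \left(J + 2 G\right)\right) = 2 \left(5 + J + 2 G\right) = 10 + 2 J + 4 G$)
$H{\left(Y \right)} = 10 - 5 Y$ ($H{\left(Y \right)} = - 5 \left(-2 + Y\right) = 10 - 5 Y$)
$m{\left(1,-3 \right)} H{\left(-1 \right)} \frac{2}{-32} = \left(10 + 2 \cdot 1 + 4 \left(-3\right)\right) \left(10 - -5\right) \frac{2}{-32} = \left(10 + 2 - 12\right) \left(10 + 5\right) 2 \left(- \frac{1}{32}\right) = 0 \cdot 15 \left(- \frac{1}{16}\right) = 0 \left(- \frac{1}{16}\right) = 0$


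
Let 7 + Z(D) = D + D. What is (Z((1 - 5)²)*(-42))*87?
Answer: -91350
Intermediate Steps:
Z(D) = -7 + 2*D (Z(D) = -7 + (D + D) = -7 + 2*D)
(Z((1 - 5)²)*(-42))*87 = ((-7 + 2*(1 - 5)²)*(-42))*87 = ((-7 + 2*(-4)²)*(-42))*87 = ((-7 + 2*16)*(-42))*87 = ((-7 + 32)*(-42))*87 = (25*(-42))*87 = -1050*87 = -91350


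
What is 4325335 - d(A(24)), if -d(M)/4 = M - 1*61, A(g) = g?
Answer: 4325187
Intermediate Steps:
d(M) = 244 - 4*M (d(M) = -4*(M - 1*61) = -4*(M - 61) = -4*(-61 + M) = 244 - 4*M)
4325335 - d(A(24)) = 4325335 - (244 - 4*24) = 4325335 - (244 - 96) = 4325335 - 1*148 = 4325335 - 148 = 4325187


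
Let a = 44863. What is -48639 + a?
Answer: -3776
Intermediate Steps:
-48639 + a = -48639 + 44863 = -3776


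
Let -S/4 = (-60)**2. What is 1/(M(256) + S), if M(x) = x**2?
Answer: 1/51136 ≈ 1.9556e-5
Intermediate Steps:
S = -14400 (S = -4*(-60)**2 = -4*3600 = -14400)
1/(M(256) + S) = 1/(256**2 - 14400) = 1/(65536 - 14400) = 1/51136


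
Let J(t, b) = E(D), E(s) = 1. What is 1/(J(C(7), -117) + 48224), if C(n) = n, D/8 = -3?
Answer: 1/48225 ≈ 2.0736e-5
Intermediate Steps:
D = -24 (D = 8*(-3) = -24)
J(t, b) = 1
1/(J(C(7), -117) + 48224) = 1/(1 + 48224) = 1/48225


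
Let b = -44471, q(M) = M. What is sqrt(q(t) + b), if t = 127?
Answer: 2*I*sqrt(11086) ≈ 210.58*I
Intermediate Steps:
sqrt(q(t) + b) = sqrt(127 - 44471) = sqrt(-44344) = 2*I*sqrt(11086)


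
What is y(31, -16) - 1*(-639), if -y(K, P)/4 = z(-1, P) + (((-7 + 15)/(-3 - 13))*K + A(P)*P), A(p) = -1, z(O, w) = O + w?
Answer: 705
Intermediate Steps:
y(K, P) = 4 + 2*K (y(K, P) = -4*((-1 + P) + (((-7 + 15)/(-3 - 13))*K - P)) = -4*((-1 + P) + ((8/(-16))*K - P)) = -4*((-1 + P) + ((8*(-1/16))*K - P)) = -4*((-1 + P) + (-K/2 - P)) = -4*((-1 + P) + (-P - K/2)) = -4*(-1 - K/2) = 4 + 2*K)
y(31, -16) - 1*(-639) = (4 + 2*31) - 1*(-639) = (4 + 62) + 639 = 66 + 639 = 705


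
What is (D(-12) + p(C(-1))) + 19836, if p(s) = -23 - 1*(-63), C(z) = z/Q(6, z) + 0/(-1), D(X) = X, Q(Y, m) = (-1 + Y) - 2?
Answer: 19864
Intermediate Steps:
Q(Y, m) = -3 + Y
C(z) = z/3 (C(z) = z/(-3 + 6) + 0/(-1) = z/3 + 0*(-1) = z*(⅓) + 0 = z/3 + 0 = z/3)
p(s) = 40 (p(s) = -23 + 63 = 40)
(D(-12) + p(C(-1))) + 19836 = (-12 + 40) + 19836 = 28 + 19836 = 19864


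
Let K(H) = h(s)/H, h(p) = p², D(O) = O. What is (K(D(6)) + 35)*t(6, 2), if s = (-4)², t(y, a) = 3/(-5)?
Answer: -233/5 ≈ -46.600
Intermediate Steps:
t(y, a) = -⅗ (t(y, a) = 3*(-⅕) = -⅗)
s = 16
K(H) = 256/H (K(H) = 16²/H = 256/H)
(K(D(6)) + 35)*t(6, 2) = (256/6 + 35)*(-⅗) = (256*(⅙) + 35)*(-⅗) = (128/3 + 35)*(-⅗) = (233/3)*(-⅗) = -233/5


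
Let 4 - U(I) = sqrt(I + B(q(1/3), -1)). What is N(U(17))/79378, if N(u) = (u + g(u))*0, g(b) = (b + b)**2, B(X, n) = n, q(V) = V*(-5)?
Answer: 0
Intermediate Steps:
q(V) = -5*V
g(b) = 4*b**2 (g(b) = (2*b)**2 = 4*b**2)
U(I) = 4 - sqrt(-1 + I) (U(I) = 4 - sqrt(I - 1) = 4 - sqrt(-1 + I))
N(u) = 0 (N(u) = (u + 4*u**2)*0 = 0)
N(U(17))/79378 = 0/79378 = 0*(1/79378) = 0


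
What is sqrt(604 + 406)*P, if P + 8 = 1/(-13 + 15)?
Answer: -15*sqrt(1010)/2 ≈ -238.35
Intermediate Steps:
P = -15/2 (P = -8 + 1/(-13 + 15) = -8 + 1/2 = -15/2 ≈ -7.5000)
sqrt(604 + 406)*P = sqrt(604 + 406)*(-15/2) = sqrt(1010)*(-15/2) = -15*sqrt(1010)/2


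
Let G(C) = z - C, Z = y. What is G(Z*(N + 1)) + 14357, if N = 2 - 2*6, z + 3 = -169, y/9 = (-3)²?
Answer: 14914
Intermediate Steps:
y = 81 (y = 9*(-3)² = 9*9 = 81)
Z = 81
z = -172 (z = -3 - 169 = -172)
N = -10 (N = 2 - 12 = -10)
G(C) = -172 - C
G(Z*(N + 1)) + 14357 = (-172 - 81*(-10 + 1)) + 14357 = (-172 - 81*(-9)) + 14357 = (-172 - 1*(-729)) + 14357 = (-172 + 729) + 14357 = 557 + 14357 = 14914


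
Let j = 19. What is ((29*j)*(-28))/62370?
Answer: -1102/4455 ≈ -0.24736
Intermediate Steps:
((29*j)*(-28))/62370 = ((29*19)*(-28))/62370 = (551*(-28))*(1/62370) = -15428*1/62370 = -1102/4455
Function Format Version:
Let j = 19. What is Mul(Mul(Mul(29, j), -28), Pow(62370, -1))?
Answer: Rational(-1102, 4455) ≈ -0.24736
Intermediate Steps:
Mul(Mul(Mul(29, j), -28), Pow(62370, -1)) = Mul(Mul(Mul(29, 19), -28), Pow(62370, -1)) = Mul(Mul(551, -28), Rational(1, 62370)) = Mul(-15428, Rational(1, 62370)) = Rational(-1102, 4455)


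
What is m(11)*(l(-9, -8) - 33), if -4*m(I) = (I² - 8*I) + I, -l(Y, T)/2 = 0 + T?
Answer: 187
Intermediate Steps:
l(Y, T) = -2*T (l(Y, T) = -2*(0 + T) = -2*T)
m(I) = -I²/4 + 7*I/4 (m(I) = -((I² - 8*I) + I)/4 = -(I² - 7*I)/4 = -I²/4 + 7*I/4)
m(11)*(l(-9, -8) - 33) = ((¼)*11*(7 - 1*11))*(-2*(-8) - 33) = ((¼)*11*(7 - 11))*(16 - 33) = ((¼)*11*(-4))*(-17) = -11*(-17) = 187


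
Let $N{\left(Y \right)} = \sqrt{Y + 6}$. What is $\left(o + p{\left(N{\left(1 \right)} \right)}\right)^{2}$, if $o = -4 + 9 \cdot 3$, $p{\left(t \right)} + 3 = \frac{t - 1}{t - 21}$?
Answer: $\frac{2699587}{6727} - \frac{12420 \sqrt{7}}{6727} \approx 396.42$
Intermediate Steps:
$N{\left(Y \right)} = \sqrt{6 + Y}$
$p{\left(t \right)} = -3 + \frac{-1 + t}{-21 + t}$ ($p{\left(t \right)} = -3 + \frac{t - 1}{t - 21} = -3 + \frac{-1 + t}{-21 + t}$)
$o = 23$ ($o = -4 + 27 = 23$)
$\left(o + p{\left(N{\left(1 \right)} \right)}\right)^{2} = \left(23 + \frac{2 \left(31 - \sqrt{6 + 1}\right)}{-21 + \sqrt{6 + 1}}\right)^{2} = \left(23 + \frac{2 \left(31 - \sqrt{7}\right)}{-21 + \sqrt{7}}\right)^{2}$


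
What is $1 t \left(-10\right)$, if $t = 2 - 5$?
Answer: $30$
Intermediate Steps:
$t = -3$
$1 t \left(-10\right) = 1 \left(-3\right) \left(-10\right) = \left(-3\right) \left(-10\right) = 30$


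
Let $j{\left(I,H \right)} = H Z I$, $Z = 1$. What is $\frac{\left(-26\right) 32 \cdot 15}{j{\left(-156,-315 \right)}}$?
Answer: $- \frac{16}{63} \approx -0.25397$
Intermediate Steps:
$j{\left(I,H \right)} = H I$ ($j{\left(I,H \right)} = H 1 I = H I$)
$\frac{\left(-26\right) 32 \cdot 15}{j{\left(-156,-315 \right)}} = \frac{\left(-26\right) 32 \cdot 15}{\left(-315\right) \left(-156\right)} = \frac{\left(-832\right) 15}{49140} = \left(-12480\right) \frac{1}{49140} = - \frac{16}{63}$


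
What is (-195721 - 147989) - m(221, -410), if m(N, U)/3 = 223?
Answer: -344379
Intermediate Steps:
m(N, U) = 669 (m(N, U) = 3*223 = 669)
(-195721 - 147989) - m(221, -410) = (-195721 - 147989) - 1*669 = -343710 - 669 = -344379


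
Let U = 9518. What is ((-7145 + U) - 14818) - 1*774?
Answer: -13219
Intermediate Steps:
((-7145 + U) - 14818) - 1*774 = ((-7145 + 9518) - 14818) - 1*774 = (2373 - 14818) - 774 = -12445 - 774 = -13219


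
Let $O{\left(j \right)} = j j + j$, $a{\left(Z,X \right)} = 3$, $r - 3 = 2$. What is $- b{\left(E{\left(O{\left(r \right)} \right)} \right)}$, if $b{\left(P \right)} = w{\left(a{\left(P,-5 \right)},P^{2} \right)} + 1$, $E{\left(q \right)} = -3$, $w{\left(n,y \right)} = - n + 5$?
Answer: $-3$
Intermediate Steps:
$r = 5$ ($r = 3 + 2 = 5$)
$O{\left(j \right)} = j + j^{2}$ ($O{\left(j \right)} = j^{2} + j = j + j^{2}$)
$w{\left(n,y \right)} = 5 - n$
$b{\left(P \right)} = 3$ ($b{\left(P \right)} = \left(5 - 3\right) + 1 = 2 + 1 = 3$)
$- b{\left(E{\left(O{\left(r \right)} \right)} \right)} = \left(-1\right) 3 = -3$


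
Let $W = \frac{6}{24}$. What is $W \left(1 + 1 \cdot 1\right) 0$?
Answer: $0$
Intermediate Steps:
$W = \frac{1}{4}$ ($W = 6 \cdot \frac{1}{24} = \frac{1}{4} \approx 0.25$)
$W \left(1 + 1 \cdot 1\right) 0 = \frac{1 + 1 \cdot 1}{4} \cdot 0 = \frac{1 + 1}{4} \cdot 0 = \frac{1}{4} \cdot 2 \cdot 0 = \frac{1}{2} \cdot 0 = 0$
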